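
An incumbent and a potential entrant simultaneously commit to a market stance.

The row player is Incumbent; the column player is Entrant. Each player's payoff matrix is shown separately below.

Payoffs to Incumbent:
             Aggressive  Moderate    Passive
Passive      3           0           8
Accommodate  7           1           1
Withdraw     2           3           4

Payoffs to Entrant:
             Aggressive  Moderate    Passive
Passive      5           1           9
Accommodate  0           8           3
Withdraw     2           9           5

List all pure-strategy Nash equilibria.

For each player, find the best response to each opponent profile; mutual best responses are the pure NE.
Incumbent against Aggressive: payoffs 3, 7, 2 → best response Accommodate.
Incumbent against Moderate: payoffs 0, 1, 3 → best response Withdraw.
Incumbent against Passive: payoffs 8, 1, 4 → best response Passive.
Entrant against Passive: payoffs 5, 1, 9 → best response Passive.
Entrant against Accommodate: payoffs 0, 8, 3 → best response Moderate.
Entrant against Withdraw: payoffs 2, 9, 5 → best response Moderate.
Mutual best responses: (Passive, Passive); (Withdraw, Moderate).

The pure Nash equilibria are (Passive, Passive); (Withdraw, Moderate).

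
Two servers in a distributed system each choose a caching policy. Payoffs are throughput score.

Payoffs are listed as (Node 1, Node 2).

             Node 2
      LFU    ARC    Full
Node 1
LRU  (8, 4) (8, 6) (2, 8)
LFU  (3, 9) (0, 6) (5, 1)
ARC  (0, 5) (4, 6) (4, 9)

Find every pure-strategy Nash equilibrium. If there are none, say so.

This game has no pure Nash equilibrium.

(LRU, LFU): Node 2 can switch to ARC (4 → 6). Not NE.
(LRU, ARC): Node 2 can switch to Full (6 → 8). Not NE.
(LRU, Full): Node 1 can switch to LFU (2 → 5). Not NE.
(LFU, LFU): Node 1 can switch to LRU (3 → 8). Not NE.
(LFU, ARC): Node 1 can switch to LRU (0 → 8). Not NE.
(LFU, Full): Node 2 can switch to LFU (1 → 9). Not NE.
(ARC, LFU): Node 1 can switch to LRU (0 → 8). Not NE.
(ARC, ARC): Node 1 can switch to LRU (4 → 8). Not NE.
(The remaining 1 profile has a profitable deviation by the same check.)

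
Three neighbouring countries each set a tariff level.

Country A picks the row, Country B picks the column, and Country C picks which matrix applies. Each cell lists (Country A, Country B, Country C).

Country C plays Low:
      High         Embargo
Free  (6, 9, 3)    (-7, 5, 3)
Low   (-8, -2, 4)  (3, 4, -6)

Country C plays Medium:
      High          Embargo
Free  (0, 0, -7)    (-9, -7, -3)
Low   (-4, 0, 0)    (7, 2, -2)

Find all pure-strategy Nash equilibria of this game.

(Free, High, Low): Country A gets 6, best alternative -8; Country B gets 9, best alternative 5; Country C gets 3, best alternative -7. No profitable deviation — NE.
(Free, High, Medium): Country C can switch to Low (-7 → 3). Not NE.
(Free, Embargo, Low): Country A can switch to Low (-7 → 3). Not NE.
(Free, Embargo, Medium): Country A can switch to Low (-9 → 7). Not NE.
(Low, High, Low): Country A can switch to Free (-8 → 6). Not NE.
(Low, High, Medium): Country A can switch to Free (-4 → 0). Not NE.
(Low, Embargo, Low): Country C can switch to Medium (-6 → -2). Not NE.
(Low, Embargo, Medium): Country A gets 7, best alternative -9; Country B gets 2, best alternative 0; Country C gets -2, best alternative -6. No profitable deviation — NE.

Pure-strategy Nash equilibria: (Free, High, Low); (Low, Embargo, Medium)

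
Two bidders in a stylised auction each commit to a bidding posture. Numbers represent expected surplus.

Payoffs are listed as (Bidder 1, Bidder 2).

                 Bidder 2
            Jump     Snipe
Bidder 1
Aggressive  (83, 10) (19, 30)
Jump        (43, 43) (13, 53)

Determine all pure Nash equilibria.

Pure NE: (Aggressive, Snipe)

Bidder 1 against Jump: payoffs 83, 43 → best response Aggressive.
Bidder 1 against Snipe: payoffs 19, 13 → best response Aggressive.
Bidder 2 against Aggressive: payoffs 10, 30 → best response Snipe.
Bidder 2 against Jump: payoffs 43, 53 → best response Snipe.
Mutual best responses: (Aggressive, Snipe).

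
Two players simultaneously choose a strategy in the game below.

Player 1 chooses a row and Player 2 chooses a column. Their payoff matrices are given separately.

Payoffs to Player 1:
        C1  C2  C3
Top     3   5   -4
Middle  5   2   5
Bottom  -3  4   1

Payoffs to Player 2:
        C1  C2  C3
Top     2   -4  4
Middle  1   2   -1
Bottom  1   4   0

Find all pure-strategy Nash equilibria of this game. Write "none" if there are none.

Mark each player's best response to every combination of opponents' strategies; a profile where every player is best-responding is a pure Nash equilibrium.
Player 1 against C1: payoffs 3, 5, -3 → best response Middle.
Player 1 against C2: payoffs 5, 2, 4 → best response Top.
Player 1 against C3: payoffs -4, 5, 1 → best response Middle.
Player 2 against Top: payoffs 2, -4, 4 → best response C3.
Player 2 against Middle: payoffs 1, 2, -1 → best response C2.
Player 2 against Bottom: payoffs 1, 4, 0 → best response C2.
No profile is a mutual best response for all players.

This game has no pure Nash equilibrium.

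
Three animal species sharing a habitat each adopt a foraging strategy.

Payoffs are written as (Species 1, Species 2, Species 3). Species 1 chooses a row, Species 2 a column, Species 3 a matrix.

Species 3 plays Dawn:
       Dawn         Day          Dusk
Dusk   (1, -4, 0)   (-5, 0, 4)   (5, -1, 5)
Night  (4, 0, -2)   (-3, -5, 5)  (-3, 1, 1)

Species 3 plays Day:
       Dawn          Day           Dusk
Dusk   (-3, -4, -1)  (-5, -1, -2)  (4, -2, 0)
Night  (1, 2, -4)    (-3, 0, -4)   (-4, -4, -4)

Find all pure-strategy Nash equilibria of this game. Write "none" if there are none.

(Dusk, Dawn, Dawn): Species 1 can switch to Night (1 → 4). Not NE.
(Dusk, Dawn, Day): Species 1 can switch to Night (-3 → 1). Not NE.
(Dusk, Day, Dawn): Species 1 can switch to Night (-5 → -3). Not NE.
(Dusk, Day, Day): Species 1 can switch to Night (-5 → -3). Not NE.
(Dusk, Dusk, Dawn): Species 2 can switch to Day (-1 → 0). Not NE.
(Dusk, Dusk, Day): Species 2 can switch to Day (-2 → -1). Not NE.
(Night, Dawn, Dawn): Species 2 can switch to Dusk (0 → 1). Not NE.
(Night, Dawn, Day): Species 3 can switch to Dawn (-4 → -2). Not NE.
(Night, Day, Dawn): Species 2 can switch to Dawn (-5 → 0). Not NE.
(Night, Day, Day): Species 2 can switch to Dawn (0 → 2). Not NE.
(The remaining 2 profiles each have a profitable deviation by the same check.)

none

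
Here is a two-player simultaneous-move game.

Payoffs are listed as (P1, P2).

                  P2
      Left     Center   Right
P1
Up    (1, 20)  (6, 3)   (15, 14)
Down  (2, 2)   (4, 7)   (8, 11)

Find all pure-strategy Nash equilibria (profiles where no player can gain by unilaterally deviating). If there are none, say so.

No pure-strategy Nash equilibrium.

(Up, Left): P1 can switch to Down (1 → 2). Not NE.
(Up, Center): P2 can switch to Left (3 → 20). Not NE.
(Up, Right): P2 can switch to Left (14 → 20). Not NE.
(Down, Left): P2 can switch to Center (2 → 7). Not NE.
(Down, Center): P1 can switch to Up (4 → 6). Not NE.
(Down, Right): P1 can switch to Up (8 → 15). Not NE.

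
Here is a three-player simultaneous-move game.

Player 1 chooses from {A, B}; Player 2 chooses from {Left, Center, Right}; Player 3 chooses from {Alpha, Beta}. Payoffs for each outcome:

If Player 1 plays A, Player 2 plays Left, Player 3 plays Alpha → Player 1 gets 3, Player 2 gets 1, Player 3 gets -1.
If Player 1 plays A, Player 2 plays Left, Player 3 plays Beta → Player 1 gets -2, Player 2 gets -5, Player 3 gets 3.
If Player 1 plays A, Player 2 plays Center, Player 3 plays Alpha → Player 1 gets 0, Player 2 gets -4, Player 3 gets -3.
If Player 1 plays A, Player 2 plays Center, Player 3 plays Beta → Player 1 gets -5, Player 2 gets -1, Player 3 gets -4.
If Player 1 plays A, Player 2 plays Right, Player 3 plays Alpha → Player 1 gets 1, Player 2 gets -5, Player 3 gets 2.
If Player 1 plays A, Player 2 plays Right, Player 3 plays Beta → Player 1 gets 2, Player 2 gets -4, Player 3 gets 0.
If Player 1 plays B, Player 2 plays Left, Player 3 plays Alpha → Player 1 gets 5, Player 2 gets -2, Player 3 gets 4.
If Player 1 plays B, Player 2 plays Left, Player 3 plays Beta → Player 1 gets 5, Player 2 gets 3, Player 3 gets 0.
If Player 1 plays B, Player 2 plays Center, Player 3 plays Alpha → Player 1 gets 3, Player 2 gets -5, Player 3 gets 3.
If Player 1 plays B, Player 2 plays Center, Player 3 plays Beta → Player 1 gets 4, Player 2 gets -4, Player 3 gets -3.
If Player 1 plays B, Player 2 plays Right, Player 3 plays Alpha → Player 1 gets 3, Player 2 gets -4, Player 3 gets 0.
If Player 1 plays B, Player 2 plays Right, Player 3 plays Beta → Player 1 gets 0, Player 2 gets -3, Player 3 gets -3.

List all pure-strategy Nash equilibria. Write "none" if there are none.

Player 1 against (Left, Alpha): payoffs 3, 5 → best response B.
Player 1 against (Left, Beta): payoffs -2, 5 → best response B.
Player 1 against (Center, Alpha): payoffs 0, 3 → best response B.
Player 1 against (Center, Beta): payoffs -5, 4 → best response B.
Player 1 against (Right, Alpha): payoffs 1, 3 → best response B.
Player 1 against (Right, Beta): payoffs 2, 0 → best response A.
Player 2 against (A, Alpha): payoffs 1, -4, -5 → best response Left.
Player 2 against (A, Beta): payoffs -5, -1, -4 → best response Center.
Player 2 against (B, Alpha): payoffs -2, -5, -4 → best response Left.
Player 2 against (B, Beta): payoffs 3, -4, -3 → best response Left.
Player 3 against (A, Left): payoffs -1, 3 → best response Beta.
Player 3 against (A, Center): payoffs -3, -4 → best response Alpha.
Player 3 against (A, Right): payoffs 2, 0 → best response Alpha.
Player 3 against (B, Left): payoffs 4, 0 → best response Alpha.
Player 3 against (B, Center): payoffs 3, -3 → best response Alpha.
Player 3 against (B, Right): payoffs 0, -3 → best response Alpha.
Mutual best responses: (B, Left, Alpha).

(B, Left, Alpha)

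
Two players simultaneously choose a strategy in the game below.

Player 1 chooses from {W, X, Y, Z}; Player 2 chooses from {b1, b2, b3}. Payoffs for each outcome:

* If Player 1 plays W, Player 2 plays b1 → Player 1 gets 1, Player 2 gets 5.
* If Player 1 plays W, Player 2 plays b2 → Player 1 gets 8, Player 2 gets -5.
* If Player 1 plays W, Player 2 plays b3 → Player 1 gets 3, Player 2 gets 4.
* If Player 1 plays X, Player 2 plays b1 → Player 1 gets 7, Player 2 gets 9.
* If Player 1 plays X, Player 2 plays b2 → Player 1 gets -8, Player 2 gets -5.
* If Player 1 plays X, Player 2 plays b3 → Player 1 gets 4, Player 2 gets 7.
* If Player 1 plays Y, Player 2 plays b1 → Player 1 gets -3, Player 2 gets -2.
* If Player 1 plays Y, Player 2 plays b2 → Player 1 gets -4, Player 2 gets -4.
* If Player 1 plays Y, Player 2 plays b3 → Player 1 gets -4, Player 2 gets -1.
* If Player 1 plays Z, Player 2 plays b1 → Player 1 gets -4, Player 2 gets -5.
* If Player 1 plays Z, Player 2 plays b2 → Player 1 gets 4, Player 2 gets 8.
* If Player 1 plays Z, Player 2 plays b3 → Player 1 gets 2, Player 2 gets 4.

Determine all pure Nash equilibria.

The unique pure-strategy Nash equilibrium is (X, b1).

For each strategy profile, look for a profitable unilateral deviation.
(W, b1): Player 1 can switch to X (1 → 7). Not NE.
(W, b2): Player 2 can switch to b1 (-5 → 5). Not NE.
(W, b3): Player 1 can switch to X (3 → 4). Not NE.
(X, b1): Player 1 gets 7, best alternative 1; Player 2 gets 9, best alternative 7. No profitable deviation — NE.
(X, b2): Player 1 can switch to W (-8 → 8). Not NE.
(X, b3): Player 2 can switch to b1 (7 → 9). Not NE.
(Y, b1): Player 1 can switch to W (-3 → 1). Not NE.
(Y, b2): Player 1 can switch to W (-4 → 8). Not NE.
(Y, b3): Player 1 can switch to W (-4 → 3). Not NE.
(The remaining 3 profiles each have a profitable deviation by the same check.)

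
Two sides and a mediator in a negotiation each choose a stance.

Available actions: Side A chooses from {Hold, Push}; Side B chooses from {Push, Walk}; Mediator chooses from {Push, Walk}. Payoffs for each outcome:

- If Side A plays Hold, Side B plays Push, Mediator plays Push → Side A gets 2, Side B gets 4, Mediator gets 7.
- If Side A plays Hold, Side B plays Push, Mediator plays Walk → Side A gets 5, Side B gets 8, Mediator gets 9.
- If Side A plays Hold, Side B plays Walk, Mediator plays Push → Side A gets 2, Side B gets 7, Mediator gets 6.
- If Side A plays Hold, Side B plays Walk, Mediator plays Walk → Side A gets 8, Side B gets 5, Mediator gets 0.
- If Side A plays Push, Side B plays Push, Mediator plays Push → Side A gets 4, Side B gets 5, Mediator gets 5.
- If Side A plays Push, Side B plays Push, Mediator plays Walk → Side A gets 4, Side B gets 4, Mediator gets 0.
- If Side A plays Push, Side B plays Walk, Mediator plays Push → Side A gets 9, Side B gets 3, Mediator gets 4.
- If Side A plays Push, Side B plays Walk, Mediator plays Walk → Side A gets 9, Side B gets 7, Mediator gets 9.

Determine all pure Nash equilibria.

The pure Nash equilibria are (Hold, Push, Walk); (Push, Push, Push); (Push, Walk, Walk).

Side A against (Push, Push): payoffs 2, 4 → best response Push.
Side A against (Push, Walk): payoffs 5, 4 → best response Hold.
Side A against (Walk, Push): payoffs 2, 9 → best response Push.
Side A against (Walk, Walk): payoffs 8, 9 → best response Push.
Side B against (Hold, Push): payoffs 4, 7 → best response Walk.
Side B against (Hold, Walk): payoffs 8, 5 → best response Push.
Side B against (Push, Push): payoffs 5, 3 → best response Push.
Side B against (Push, Walk): payoffs 4, 7 → best response Walk.
Mediator against (Hold, Push): payoffs 7, 9 → best response Walk.
Mediator against (Hold, Walk): payoffs 6, 0 → best response Push.
Mediator against (Push, Push): payoffs 5, 0 → best response Push.
Mediator against (Push, Walk): payoffs 4, 9 → best response Walk.
Mutual best responses: (Hold, Push, Walk); (Push, Push, Push); (Push, Walk, Walk).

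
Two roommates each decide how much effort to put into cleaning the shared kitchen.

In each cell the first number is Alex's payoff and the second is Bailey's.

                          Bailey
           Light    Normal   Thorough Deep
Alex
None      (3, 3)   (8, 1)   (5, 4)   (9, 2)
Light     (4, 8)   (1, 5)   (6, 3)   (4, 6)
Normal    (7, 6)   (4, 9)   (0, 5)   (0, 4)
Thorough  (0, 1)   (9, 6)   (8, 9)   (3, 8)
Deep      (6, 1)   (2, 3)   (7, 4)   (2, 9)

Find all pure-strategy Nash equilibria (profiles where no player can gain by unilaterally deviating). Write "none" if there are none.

The unique pure-strategy Nash equilibrium is (Thorough, Thorough).

(None, Light): Alex can switch to Light (3 → 4). Not NE.
(None, Normal): Alex can switch to Thorough (8 → 9). Not NE.
(None, Thorough): Alex can switch to Light (5 → 6). Not NE.
(None, Deep): Bailey can switch to Light (2 → 3). Not NE.
(Light, Light): Alex can switch to Normal (4 → 7). Not NE.
(Light, Normal): Alex can switch to None (1 → 8). Not NE.
(Light, Thorough): Alex can switch to Thorough (6 → 8). Not NE.
(Light, Deep): Alex can switch to None (4 → 9). Not NE.
(Normal, Light): Bailey can switch to Normal (6 → 9). Not NE.
(Normal, Normal): Alex can switch to None (4 → 8). Not NE.
(Thorough, Thorough): Alex gets 8, best alternative 7; Bailey gets 9, best alternative 8. No profitable deviation — NE.
(The remaining 9 profiles each have a profitable deviation by the same check.)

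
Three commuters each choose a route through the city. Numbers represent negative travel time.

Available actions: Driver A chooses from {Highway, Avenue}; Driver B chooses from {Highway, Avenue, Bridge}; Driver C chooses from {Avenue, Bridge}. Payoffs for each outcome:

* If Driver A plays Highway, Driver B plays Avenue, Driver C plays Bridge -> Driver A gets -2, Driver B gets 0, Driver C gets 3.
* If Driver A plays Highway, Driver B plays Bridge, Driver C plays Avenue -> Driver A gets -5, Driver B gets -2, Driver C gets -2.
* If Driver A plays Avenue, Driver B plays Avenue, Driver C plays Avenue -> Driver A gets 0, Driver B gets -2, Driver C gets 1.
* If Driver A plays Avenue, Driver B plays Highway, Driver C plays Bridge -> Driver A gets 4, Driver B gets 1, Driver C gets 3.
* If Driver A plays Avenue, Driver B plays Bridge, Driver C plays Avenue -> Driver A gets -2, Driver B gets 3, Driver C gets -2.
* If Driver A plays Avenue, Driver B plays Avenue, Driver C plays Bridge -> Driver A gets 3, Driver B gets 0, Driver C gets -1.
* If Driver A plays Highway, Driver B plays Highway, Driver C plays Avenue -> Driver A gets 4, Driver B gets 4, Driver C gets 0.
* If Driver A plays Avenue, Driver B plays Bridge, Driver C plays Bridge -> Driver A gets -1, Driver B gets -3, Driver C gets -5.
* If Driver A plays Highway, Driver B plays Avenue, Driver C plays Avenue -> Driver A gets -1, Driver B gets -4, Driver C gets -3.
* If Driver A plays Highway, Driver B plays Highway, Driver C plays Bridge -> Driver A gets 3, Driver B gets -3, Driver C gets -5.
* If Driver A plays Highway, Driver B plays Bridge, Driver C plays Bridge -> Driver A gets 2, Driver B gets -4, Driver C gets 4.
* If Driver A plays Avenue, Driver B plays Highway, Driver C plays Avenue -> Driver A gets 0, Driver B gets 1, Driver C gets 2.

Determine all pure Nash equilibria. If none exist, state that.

Mark each player's best response to every combination of opponents' strategies; a profile where every player is best-responding is a pure Nash equilibrium.
Driver A against (Highway, Avenue): payoffs 4, 0 → best response Highway.
Driver A against (Highway, Bridge): payoffs 3, 4 → best response Avenue.
Driver A against (Avenue, Avenue): payoffs -1, 0 → best response Avenue.
Driver A against (Avenue, Bridge): payoffs -2, 3 → best response Avenue.
Driver A against (Bridge, Avenue): payoffs -5, -2 → best response Avenue.
Driver A against (Bridge, Bridge): payoffs 2, -1 → best response Highway.
Driver B against (Highway, Avenue): payoffs 4, -4, -2 → best response Highway.
Driver B against (Highway, Bridge): payoffs -3, 0, -4 → best response Avenue.
Driver B against (Avenue, Avenue): payoffs 1, -2, 3 → best response Bridge.
Driver B against (Avenue, Bridge): payoffs 1, 0, -3 → best response Highway.
Driver C against (Highway, Highway): payoffs 0, -5 → best response Avenue.
Driver C against (Highway, Avenue): payoffs -3, 3 → best response Bridge.
Driver C against (Highway, Bridge): payoffs -2, 4 → best response Bridge.
Driver C against (Avenue, Highway): payoffs 2, 3 → best response Bridge.
Driver C against (Avenue, Avenue): payoffs 1, -1 → best response Avenue.
Driver C against (Avenue, Bridge): payoffs -2, -5 → best response Avenue.
Mutual best responses: (Highway, Highway, Avenue); (Avenue, Highway, Bridge); (Avenue, Bridge, Avenue).

(Highway, Highway, Avenue), (Avenue, Highway, Bridge), (Avenue, Bridge, Avenue)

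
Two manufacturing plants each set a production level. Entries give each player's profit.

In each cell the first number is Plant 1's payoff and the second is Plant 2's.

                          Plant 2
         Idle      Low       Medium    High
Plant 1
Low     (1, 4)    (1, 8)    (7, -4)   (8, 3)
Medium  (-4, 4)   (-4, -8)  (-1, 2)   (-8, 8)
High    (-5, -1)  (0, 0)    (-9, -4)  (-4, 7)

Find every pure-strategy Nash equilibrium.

(Low, Low)

(Low, Idle): Plant 2 can switch to Low (4 → 8). Not NE.
(Low, Low): Plant 1 gets 1, best alternative 0; Plant 2 gets 8, best alternative 4. No profitable deviation — NE.
(Low, Medium): Plant 2 can switch to Idle (-4 → 4). Not NE.
(Low, High): Plant 2 can switch to Idle (3 → 4). Not NE.
(Medium, Idle): Plant 1 can switch to Low (-4 → 1). Not NE.
(Medium, Low): Plant 1 can switch to Low (-4 → 1). Not NE.
(Medium, Medium): Plant 1 can switch to Low (-1 → 7). Not NE.
(Medium, High): Plant 1 can switch to Low (-8 → 8). Not NE.
(High, Idle): Plant 1 can switch to Low (-5 → 1). Not NE.
(High, Low): Plant 1 can switch to Low (0 → 1). Not NE.
(High, Medium): Plant 1 can switch to Low (-9 → 7). Not NE.
(High, High): Plant 1 can switch to Low (-4 → 8). Not NE.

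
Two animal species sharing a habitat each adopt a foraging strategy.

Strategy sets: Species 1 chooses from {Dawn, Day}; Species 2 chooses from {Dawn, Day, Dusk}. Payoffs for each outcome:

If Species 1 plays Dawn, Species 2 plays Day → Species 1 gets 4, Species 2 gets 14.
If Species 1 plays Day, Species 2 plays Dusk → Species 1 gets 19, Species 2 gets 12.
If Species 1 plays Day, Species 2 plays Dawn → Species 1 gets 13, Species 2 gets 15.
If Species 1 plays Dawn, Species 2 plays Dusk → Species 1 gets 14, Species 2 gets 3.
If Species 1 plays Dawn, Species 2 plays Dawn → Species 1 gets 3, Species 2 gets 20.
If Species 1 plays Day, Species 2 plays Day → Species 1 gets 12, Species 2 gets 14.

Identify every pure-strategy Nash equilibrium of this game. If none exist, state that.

Pure NE: (Day, Dawn)

Mark each player's best response to every combination of opponents' strategies; a profile where every player is best-responding is a pure Nash equilibrium.
Species 1 against Dawn: payoffs 3, 13 → best response Day.
Species 1 against Day: payoffs 4, 12 → best response Day.
Species 1 against Dusk: payoffs 14, 19 → best response Day.
Species 2 against Dawn: payoffs 20, 14, 3 → best response Dawn.
Species 2 against Day: payoffs 15, 14, 12 → best response Dawn.
Mutual best responses: (Day, Dawn).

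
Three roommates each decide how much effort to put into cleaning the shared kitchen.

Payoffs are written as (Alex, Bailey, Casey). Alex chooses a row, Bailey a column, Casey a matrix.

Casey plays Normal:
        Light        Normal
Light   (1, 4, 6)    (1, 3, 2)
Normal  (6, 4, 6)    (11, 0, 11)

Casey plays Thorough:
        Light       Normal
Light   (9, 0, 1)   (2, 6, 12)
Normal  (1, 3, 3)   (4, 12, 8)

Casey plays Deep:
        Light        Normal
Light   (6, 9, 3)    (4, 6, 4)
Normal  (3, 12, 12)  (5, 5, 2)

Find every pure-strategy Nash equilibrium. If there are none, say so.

No pure-strategy Nash equilibrium.

Check each profile: it is a Nash equilibrium iff no player can strictly gain by switching unilaterally.
(Light, Light, Normal): Alex can switch to Normal (1 → 6). Not NE.
(Light, Light, Thorough): Bailey can switch to Normal (0 → 6). Not NE.
(Light, Light, Deep): Casey can switch to Normal (3 → 6). Not NE.
(Light, Normal, Normal): Alex can switch to Normal (1 → 11). Not NE.
(Light, Normal, Thorough): Alex can switch to Normal (2 → 4). Not NE.
(Light, Normal, Deep): Alex can switch to Normal (4 → 5). Not NE.
(Normal, Light, Normal): Casey can switch to Deep (6 → 12). Not NE.
(Normal, Light, Thorough): Alex can switch to Light (1 → 9). Not NE.
(The remaining 4 profiles each have a profitable deviation by the same check.)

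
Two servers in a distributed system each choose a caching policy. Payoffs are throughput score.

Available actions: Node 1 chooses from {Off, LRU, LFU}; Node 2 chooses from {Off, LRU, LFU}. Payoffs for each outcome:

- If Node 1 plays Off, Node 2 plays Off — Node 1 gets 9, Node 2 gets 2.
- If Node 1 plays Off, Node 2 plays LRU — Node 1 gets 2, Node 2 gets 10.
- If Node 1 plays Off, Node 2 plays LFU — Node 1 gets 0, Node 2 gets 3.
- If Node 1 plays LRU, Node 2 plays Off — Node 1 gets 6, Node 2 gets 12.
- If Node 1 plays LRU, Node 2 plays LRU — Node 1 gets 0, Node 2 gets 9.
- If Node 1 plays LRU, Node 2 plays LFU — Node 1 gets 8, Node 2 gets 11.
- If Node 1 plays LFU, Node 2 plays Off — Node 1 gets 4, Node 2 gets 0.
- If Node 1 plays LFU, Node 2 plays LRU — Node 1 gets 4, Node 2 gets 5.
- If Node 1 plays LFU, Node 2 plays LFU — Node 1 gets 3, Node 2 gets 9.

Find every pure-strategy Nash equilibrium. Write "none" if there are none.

none

Mark each player's best response to every combination of opponents' strategies; a profile where every player is best-responding is a pure Nash equilibrium.
Node 1 against Off: payoffs 9, 6, 4 → best response Off.
Node 1 against LRU: payoffs 2, 0, 4 → best response LFU.
Node 1 against LFU: payoffs 0, 8, 3 → best response LRU.
Node 2 against Off: payoffs 2, 10, 3 → best response LRU.
Node 2 against LRU: payoffs 12, 9, 11 → best response Off.
Node 2 against LFU: payoffs 0, 5, 9 → best response LFU.
No profile is a mutual best response for all players.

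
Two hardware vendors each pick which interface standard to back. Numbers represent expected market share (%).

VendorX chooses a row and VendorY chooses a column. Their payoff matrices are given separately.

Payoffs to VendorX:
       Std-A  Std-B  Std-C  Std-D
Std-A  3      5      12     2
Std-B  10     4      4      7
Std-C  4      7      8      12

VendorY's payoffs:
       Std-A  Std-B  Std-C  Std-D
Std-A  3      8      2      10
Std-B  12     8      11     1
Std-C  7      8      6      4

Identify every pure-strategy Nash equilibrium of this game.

(Std-A, Std-A): VendorX can switch to Std-B (3 → 10). Not NE.
(Std-A, Std-B): VendorX can switch to Std-C (5 → 7). Not NE.
(Std-A, Std-C): VendorY can switch to Std-A (2 → 3). Not NE.
(Std-A, Std-D): VendorX can switch to Std-B (2 → 7). Not NE.
(Std-B, Std-A): VendorX gets 10, best alternative 4; VendorY gets 12, best alternative 11. No profitable deviation — NE.
(Std-B, Std-B): VendorX can switch to Std-A (4 → 5). Not NE.
(Std-B, Std-C): VendorX can switch to Std-A (4 → 12). Not NE.
(Std-C, Std-B): VendorX gets 7, best alternative 5; VendorY gets 8, best alternative 7. No profitable deviation — NE.
(The remaining 4 profiles each have a profitable deviation by the same check.)

The pure Nash equilibria are (Std-B, Std-A); (Std-C, Std-B).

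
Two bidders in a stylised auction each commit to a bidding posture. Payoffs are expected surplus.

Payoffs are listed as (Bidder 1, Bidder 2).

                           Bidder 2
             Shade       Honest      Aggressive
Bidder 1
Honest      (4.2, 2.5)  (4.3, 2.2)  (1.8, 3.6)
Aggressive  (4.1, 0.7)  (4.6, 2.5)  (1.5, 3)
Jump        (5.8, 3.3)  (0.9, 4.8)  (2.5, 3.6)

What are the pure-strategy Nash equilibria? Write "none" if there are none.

none

Bidder 1 against Shade: payoffs 4.2, 4.1, 5.8 → best response Jump.
Bidder 1 against Honest: payoffs 4.3, 4.6, 0.9 → best response Aggressive.
Bidder 1 against Aggressive: payoffs 1.8, 1.5, 2.5 → best response Jump.
Bidder 2 against Honest: payoffs 2.5, 2.2, 3.6 → best response Aggressive.
Bidder 2 against Aggressive: payoffs 0.7, 2.5, 3 → best response Aggressive.
Bidder 2 against Jump: payoffs 3.3, 4.8, 3.6 → best response Honest.
No profile is a mutual best response for all players.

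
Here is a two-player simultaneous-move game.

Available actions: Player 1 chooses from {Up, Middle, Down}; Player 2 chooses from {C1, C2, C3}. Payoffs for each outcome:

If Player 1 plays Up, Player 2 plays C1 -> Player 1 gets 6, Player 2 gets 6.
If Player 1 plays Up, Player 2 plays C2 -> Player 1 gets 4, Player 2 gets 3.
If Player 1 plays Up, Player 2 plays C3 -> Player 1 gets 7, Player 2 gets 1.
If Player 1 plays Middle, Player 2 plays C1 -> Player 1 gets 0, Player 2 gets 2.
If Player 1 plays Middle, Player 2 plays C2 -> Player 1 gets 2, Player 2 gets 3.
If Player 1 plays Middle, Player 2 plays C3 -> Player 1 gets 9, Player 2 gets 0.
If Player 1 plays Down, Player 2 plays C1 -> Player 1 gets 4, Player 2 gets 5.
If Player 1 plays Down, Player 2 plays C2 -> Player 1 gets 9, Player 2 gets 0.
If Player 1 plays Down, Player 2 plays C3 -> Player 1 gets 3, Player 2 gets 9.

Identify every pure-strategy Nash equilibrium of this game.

Player 1 against C1: payoffs 6, 0, 4 → best response Up.
Player 1 against C2: payoffs 4, 2, 9 → best response Down.
Player 1 against C3: payoffs 7, 9, 3 → best response Middle.
Player 2 against Up: payoffs 6, 3, 1 → best response C1.
Player 2 against Middle: payoffs 2, 3, 0 → best response C2.
Player 2 against Down: payoffs 5, 0, 9 → best response C3.
Mutual best responses: (Up, C1).

The unique pure-strategy Nash equilibrium is (Up, C1).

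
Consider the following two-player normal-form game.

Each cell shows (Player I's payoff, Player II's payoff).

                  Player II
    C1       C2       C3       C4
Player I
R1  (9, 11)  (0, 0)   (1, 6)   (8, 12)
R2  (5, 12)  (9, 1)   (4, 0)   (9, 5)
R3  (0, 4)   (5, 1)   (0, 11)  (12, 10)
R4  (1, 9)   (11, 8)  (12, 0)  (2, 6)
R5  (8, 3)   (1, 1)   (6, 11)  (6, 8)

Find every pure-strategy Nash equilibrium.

(R1, C1): Player II can switch to C4 (11 → 12). Not NE.
(R1, C2): Player I can switch to R2 (0 → 9). Not NE.
(R1, C3): Player I can switch to R2 (1 → 4). Not NE.
(R1, C4): Player I can switch to R2 (8 → 9). Not NE.
(R2, C1): Player I can switch to R1 (5 → 9). Not NE.
(R2, C2): Player I can switch to R4 (9 → 11). Not NE.
(R2, C3): Player I can switch to R4 (4 → 12). Not NE.
(R2, C4): Player I can switch to R3 (9 → 12). Not NE.
(R3, C1): Player I can switch to R1 (0 → 9). Not NE.
(R3, C2): Player I can switch to R2 (5 → 9). Not NE.
(The remaining 10 profiles each have a profitable deviation by the same check.)

There is no pure-strategy Nash equilibrium.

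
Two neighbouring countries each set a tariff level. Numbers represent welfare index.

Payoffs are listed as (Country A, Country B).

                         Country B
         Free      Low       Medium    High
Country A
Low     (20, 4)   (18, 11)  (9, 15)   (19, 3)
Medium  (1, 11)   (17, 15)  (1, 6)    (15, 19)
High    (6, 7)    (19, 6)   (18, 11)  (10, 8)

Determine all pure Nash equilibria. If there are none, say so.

Pure NE: (High, Medium)

(Low, Free): Country B can switch to Low (4 → 11). Not NE.
(Low, Low): Country A can switch to High (18 → 19). Not NE.
(Low, Medium): Country A can switch to High (9 → 18). Not NE.
(Low, High): Country B can switch to Free (3 → 4). Not NE.
(Medium, Free): Country A can switch to Low (1 → 20). Not NE.
(Medium, Low): Country A can switch to Low (17 → 18). Not NE.
(Medium, Medium): Country A can switch to Low (1 → 9). Not NE.
(Medium, High): Country A can switch to Low (15 → 19). Not NE.
(High, Free): Country A can switch to Low (6 → 20). Not NE.
(High, Low): Country B can switch to Free (6 → 7). Not NE.
(High, Medium): Country A gets 18, best alternative 9; Country B gets 11, best alternative 8. No profitable deviation — NE.
(The remaining 1 profile has a profitable deviation by the same check.)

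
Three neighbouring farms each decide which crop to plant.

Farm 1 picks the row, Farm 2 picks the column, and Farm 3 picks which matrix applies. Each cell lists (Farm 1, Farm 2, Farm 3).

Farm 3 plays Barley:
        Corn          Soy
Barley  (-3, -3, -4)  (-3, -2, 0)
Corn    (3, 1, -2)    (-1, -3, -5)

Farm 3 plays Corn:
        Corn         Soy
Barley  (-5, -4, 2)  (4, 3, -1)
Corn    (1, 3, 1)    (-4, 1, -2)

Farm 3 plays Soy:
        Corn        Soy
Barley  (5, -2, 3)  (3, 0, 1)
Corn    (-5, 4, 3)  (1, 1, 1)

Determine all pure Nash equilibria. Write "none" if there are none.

Check each profile: it is a Nash equilibrium iff no player can strictly gain by switching unilaterally.
(Barley, Corn, Barley): Farm 1 can switch to Corn (-3 → 3). Not NE.
(Barley, Corn, Corn): Farm 1 can switch to Corn (-5 → 1). Not NE.
(Barley, Corn, Soy): Farm 2 can switch to Soy (-2 → 0). Not NE.
(Barley, Soy, Barley): Farm 1 can switch to Corn (-3 → -1). Not NE.
(Barley, Soy, Corn): Farm 3 can switch to Barley (-1 → 0). Not NE.
(Barley, Soy, Soy): Farm 1 gets 3, best alternative 1; Farm 2 gets 0, best alternative -2; Farm 3 gets 1, best alternative 0. No profitable deviation — NE.
(Corn, Corn, Barley): Farm 3 can switch to Corn (-2 → 1). Not NE.
(Corn, Corn, Corn): Farm 3 can switch to Soy (1 → 3). Not NE.
(Corn, Corn, Soy): Farm 1 can switch to Barley (-5 → 5). Not NE.
(Corn, Soy, Barley): Farm 2 can switch to Corn (-3 → 1). Not NE.
(Corn, Soy, Corn): Farm 1 can switch to Barley (-4 → 4). Not NE.
(The remaining 1 profile has a profitable deviation by the same check.)

(Barley, Soy, Soy)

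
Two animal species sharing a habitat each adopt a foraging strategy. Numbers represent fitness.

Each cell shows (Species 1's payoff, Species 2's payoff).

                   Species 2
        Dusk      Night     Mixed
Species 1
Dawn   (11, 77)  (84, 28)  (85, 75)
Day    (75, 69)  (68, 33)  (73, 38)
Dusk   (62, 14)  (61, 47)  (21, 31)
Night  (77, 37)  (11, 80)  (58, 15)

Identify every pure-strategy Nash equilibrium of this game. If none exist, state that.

For each strategy profile, look for a profitable unilateral deviation.
(Dawn, Dusk): Species 1 can switch to Day (11 → 75). Not NE.
(Dawn, Night): Species 2 can switch to Dusk (28 → 77). Not NE.
(Dawn, Mixed): Species 2 can switch to Dusk (75 → 77). Not NE.
(Day, Dusk): Species 1 can switch to Night (75 → 77). Not NE.
(Day, Night): Species 1 can switch to Dawn (68 → 84). Not NE.
(Day, Mixed): Species 1 can switch to Dawn (73 → 85). Not NE.
(The remaining 6 profiles each have a profitable deviation by the same check.)

none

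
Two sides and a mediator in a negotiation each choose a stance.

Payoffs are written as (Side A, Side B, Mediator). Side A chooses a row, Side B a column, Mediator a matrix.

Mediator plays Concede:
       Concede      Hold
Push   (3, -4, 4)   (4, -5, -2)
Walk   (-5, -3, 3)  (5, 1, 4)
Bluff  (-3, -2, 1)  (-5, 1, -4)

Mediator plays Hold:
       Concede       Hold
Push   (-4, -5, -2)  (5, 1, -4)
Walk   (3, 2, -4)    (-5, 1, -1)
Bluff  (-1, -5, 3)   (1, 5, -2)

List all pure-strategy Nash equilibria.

For each strategy profile, look for a profitable unilateral deviation.
(Push, Concede, Concede): Side A gets 3, best alternative -3; Side B gets -4, best alternative -5; Mediator gets 4, best alternative -2. No profitable deviation — NE.
(Push, Concede, Hold): Side A can switch to Walk (-4 → 3). Not NE.
(Push, Hold, Concede): Side A can switch to Walk (4 → 5). Not NE.
(Push, Hold, Hold): Mediator can switch to Concede (-4 → -2). Not NE.
(Walk, Concede, Concede): Side A can switch to Push (-5 → 3). Not NE.
(Walk, Concede, Hold): Mediator can switch to Concede (-4 → 3). Not NE.
(Walk, Hold, Concede): Side A gets 5, best alternative 4; Side B gets 1, best alternative -3; Mediator gets 4, best alternative -1. No profitable deviation — NE.
(Walk, Hold, Hold): Side A can switch to Push (-5 → 5). Not NE.
(Bluff, Concede, Concede): Side A can switch to Push (-3 → 3). Not NE.
(Bluff, Concede, Hold): Side A can switch to Walk (-1 → 3). Not NE.
(Bluff, Hold, Concede): Side A can switch to Push (-5 → 4). Not NE.
(Bluff, Hold, Hold): Side A can switch to Push (1 → 5). Not NE.

(Push, Concede, Concede); (Walk, Hold, Concede)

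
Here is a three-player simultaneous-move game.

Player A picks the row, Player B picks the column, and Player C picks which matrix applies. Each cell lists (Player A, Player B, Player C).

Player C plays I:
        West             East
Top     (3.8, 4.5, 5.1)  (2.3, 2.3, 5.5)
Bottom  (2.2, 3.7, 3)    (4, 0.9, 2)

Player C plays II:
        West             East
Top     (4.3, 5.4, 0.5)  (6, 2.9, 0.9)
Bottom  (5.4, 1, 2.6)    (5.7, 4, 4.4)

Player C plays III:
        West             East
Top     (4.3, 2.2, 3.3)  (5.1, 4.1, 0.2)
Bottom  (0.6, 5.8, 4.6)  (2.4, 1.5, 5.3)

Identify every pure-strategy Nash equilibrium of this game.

Pure NE: (Top, West, I)

(Top, West, I): Player A gets 3.8, best alternative 2.2; Player B gets 4.5, best alternative 2.3; Player C gets 5.1, best alternative 3.3. No profitable deviation — NE.
(Top, West, II): Player A can switch to Bottom (4.3 → 5.4). Not NE.
(Top, West, III): Player B can switch to East (2.2 → 4.1). Not NE.
(Top, East, I): Player A can switch to Bottom (2.3 → 4). Not NE.
(Top, East, II): Player B can switch to West (2.9 → 5.4). Not NE.
(Top, East, III): Player C can switch to I (0.2 → 5.5). Not NE.
(Bottom, West, I): Player A can switch to Top (2.2 → 3.8). Not NE.
(The remaining 5 profiles each have a profitable deviation by the same check.)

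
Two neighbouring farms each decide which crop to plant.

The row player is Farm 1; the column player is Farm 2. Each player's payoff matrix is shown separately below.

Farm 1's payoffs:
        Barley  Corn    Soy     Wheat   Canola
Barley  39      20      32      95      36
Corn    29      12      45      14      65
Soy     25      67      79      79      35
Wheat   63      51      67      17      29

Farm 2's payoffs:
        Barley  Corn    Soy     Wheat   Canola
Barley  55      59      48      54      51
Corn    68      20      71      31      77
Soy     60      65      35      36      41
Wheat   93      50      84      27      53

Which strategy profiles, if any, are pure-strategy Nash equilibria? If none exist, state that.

Farm 1 against Barley: payoffs 39, 29, 25, 63 → best response Wheat.
Farm 1 against Corn: payoffs 20, 12, 67, 51 → best response Soy.
Farm 1 against Soy: payoffs 32, 45, 79, 67 → best response Soy.
Farm 1 against Wheat: payoffs 95, 14, 79, 17 → best response Barley.
Farm 1 against Canola: payoffs 36, 65, 35, 29 → best response Corn.
Farm 2 against Barley: payoffs 55, 59, 48, 54, 51 → best response Corn.
Farm 2 against Corn: payoffs 68, 20, 71, 31, 77 → best response Canola.
Farm 2 against Soy: payoffs 60, 65, 35, 36, 41 → best response Corn.
Farm 2 against Wheat: payoffs 93, 50, 84, 27, 53 → best response Barley.
Mutual best responses: (Corn, Canola); (Soy, Corn); (Wheat, Barley).

Pure-strategy Nash equilibria: (Corn, Canola) and (Soy, Corn) and (Wheat, Barley)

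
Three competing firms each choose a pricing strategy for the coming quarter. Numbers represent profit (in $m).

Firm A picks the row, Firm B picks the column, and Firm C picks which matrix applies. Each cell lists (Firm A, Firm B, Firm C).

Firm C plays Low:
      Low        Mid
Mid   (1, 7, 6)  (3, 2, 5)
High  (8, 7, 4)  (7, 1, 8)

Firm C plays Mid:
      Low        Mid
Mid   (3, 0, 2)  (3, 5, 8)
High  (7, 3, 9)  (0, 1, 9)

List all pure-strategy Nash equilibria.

Firm A against (Low, Low): payoffs 1, 8 → best response High.
Firm A against (Low, Mid): payoffs 3, 7 → best response High.
Firm A against (Mid, Low): payoffs 3, 7 → best response High.
Firm A against (Mid, Mid): payoffs 3, 0 → best response Mid.
Firm B against (Mid, Low): payoffs 7, 2 → best response Low.
Firm B against (Mid, Mid): payoffs 0, 5 → best response Mid.
Firm B against (High, Low): payoffs 7, 1 → best response Low.
Firm B against (High, Mid): payoffs 3, 1 → best response Low.
Firm C against (Mid, Low): payoffs 6, 2 → best response Low.
Firm C against (Mid, Mid): payoffs 5, 8 → best response Mid.
Firm C against (High, Low): payoffs 4, 9 → best response Mid.
Firm C against (High, Mid): payoffs 8, 9 → best response Mid.
Mutual best responses: (Mid, Mid, Mid); (High, Low, Mid).

Pure-strategy Nash equilibria: (Mid, Mid, Mid), (High, Low, Mid)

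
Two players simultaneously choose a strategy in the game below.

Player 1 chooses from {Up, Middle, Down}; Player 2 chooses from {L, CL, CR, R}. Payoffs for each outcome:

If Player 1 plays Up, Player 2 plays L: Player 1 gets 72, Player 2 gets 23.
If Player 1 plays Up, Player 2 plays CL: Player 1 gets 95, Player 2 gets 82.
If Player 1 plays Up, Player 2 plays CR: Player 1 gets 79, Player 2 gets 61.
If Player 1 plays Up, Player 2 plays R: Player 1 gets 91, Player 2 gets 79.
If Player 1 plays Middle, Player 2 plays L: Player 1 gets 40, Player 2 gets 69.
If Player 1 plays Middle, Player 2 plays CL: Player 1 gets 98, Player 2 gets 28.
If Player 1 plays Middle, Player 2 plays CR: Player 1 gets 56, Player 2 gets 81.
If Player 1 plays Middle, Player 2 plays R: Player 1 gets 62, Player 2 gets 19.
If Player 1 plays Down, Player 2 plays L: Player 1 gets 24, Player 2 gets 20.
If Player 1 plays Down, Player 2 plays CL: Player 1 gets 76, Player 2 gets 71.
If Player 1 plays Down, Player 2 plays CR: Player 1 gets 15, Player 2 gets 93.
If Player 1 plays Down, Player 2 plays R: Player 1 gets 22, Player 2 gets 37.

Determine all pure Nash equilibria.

There is no pure-strategy Nash equilibrium.

(Up, L): Player 2 can switch to CL (23 → 82). Not NE.
(Up, CL): Player 1 can switch to Middle (95 → 98). Not NE.
(Up, CR): Player 2 can switch to CL (61 → 82). Not NE.
(Up, R): Player 2 can switch to CL (79 → 82). Not NE.
(Middle, L): Player 1 can switch to Up (40 → 72). Not NE.
(Middle, CL): Player 2 can switch to L (28 → 69). Not NE.
(Middle, CR): Player 1 can switch to Up (56 → 79). Not NE.
(Middle, R): Player 1 can switch to Up (62 → 91). Not NE.
(Down, L): Player 1 can switch to Up (24 → 72). Not NE.
(Down, CL): Player 1 can switch to Up (76 → 95). Not NE.
(The remaining 2 profiles each have a profitable deviation by the same check.)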